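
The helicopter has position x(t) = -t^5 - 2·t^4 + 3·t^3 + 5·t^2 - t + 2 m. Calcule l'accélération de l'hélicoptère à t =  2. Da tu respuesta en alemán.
Um dies zu lösen, müssen wir 2 Ableitungen unserer Gleichung für die Position x(t) = -t^5 - 2·t^4 + 3·t^3 + 5·t^2 - t + 2 nehmen. Durch Ableiten von der Position erhalten wir die Geschwindigkeit: v(t) = -5·t^4 - 8·t^3 + 9·t^2 + 10·t - 1. Die Ableitung von der Geschwindigkeit ergibt die Beschleunigung: a(t) = -20·t^3 - 24·t^2 + 18·t + 10. Wir haben die Beschleunigung a(t) = -20·t^3 - 24·t^2 + 18·t + 10. Durch Einsetzen von t = 2: a(2) = -210.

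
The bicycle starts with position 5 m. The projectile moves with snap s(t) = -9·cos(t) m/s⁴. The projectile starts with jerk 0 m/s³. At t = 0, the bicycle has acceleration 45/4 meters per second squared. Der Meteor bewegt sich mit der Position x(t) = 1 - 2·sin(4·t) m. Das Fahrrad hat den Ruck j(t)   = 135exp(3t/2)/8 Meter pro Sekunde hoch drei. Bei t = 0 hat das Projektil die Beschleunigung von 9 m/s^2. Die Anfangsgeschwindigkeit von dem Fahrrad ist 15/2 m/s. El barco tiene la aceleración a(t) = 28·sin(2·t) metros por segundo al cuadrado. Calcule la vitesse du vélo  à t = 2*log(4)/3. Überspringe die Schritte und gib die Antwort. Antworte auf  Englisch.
At t = 2*log(4)/3, v = 30.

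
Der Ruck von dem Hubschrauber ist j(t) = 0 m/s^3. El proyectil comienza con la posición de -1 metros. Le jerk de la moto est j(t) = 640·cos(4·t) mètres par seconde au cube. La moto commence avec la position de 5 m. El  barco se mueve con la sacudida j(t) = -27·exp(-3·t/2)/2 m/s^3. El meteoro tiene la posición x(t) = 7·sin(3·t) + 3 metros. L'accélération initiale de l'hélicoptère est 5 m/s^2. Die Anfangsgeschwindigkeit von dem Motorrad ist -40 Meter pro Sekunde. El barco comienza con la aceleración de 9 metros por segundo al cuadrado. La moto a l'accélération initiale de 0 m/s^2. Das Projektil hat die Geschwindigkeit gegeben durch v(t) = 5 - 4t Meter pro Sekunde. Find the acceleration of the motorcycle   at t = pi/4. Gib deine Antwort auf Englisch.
To find the answer, we compute 1 antiderivative of j(t) = 640·cos(4·t). Finding the integral of j(t) and using a(0) = 0: a(t) = 160·sin(4·t). Using a(t) = 160·sin(4·t) and substituting t = pi/4, we find a = 0.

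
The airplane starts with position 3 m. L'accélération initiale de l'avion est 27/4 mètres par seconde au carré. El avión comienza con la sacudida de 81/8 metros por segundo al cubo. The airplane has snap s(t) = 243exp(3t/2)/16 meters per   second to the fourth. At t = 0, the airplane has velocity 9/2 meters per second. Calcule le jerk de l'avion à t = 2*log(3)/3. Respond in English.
To solve this, we need to take 1 antiderivative of our snap equation s(t) = 243·exp(3·t/2)/16. The antiderivative of snap is jerk. Using j(0) = 81/8, we get j(t) = 81·exp(3·t/2)/8. From the given jerk equation j(t) = 81·exp(3·t/2)/8, we substitute t = 2*log(3)/3 to get j = 243/8.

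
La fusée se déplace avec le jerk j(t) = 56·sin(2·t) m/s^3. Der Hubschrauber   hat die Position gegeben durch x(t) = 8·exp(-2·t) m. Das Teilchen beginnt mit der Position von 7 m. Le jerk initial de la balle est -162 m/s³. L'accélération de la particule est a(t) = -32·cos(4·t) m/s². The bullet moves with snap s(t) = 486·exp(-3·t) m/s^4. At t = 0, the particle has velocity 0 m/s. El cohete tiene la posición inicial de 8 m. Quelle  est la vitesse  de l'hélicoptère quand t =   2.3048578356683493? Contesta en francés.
Nous devons dériver notre équation de la position x(t) = 8·exp(-2·t) 1 fois. En dérivant la position, nous obtenons la vitesse: v(t) = -16·exp(-2·t). De l'équation de la vitesse v(t) = -16·exp(-2·t), nous substituons t = 2.3048578356683493 pour obtenir v = -0.159274372757597.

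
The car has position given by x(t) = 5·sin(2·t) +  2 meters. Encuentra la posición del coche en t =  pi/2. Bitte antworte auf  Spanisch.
Usando x(t) = 5·sin(2·t) + 2 y sustituyendo t = pi/2, encontramos x = 2.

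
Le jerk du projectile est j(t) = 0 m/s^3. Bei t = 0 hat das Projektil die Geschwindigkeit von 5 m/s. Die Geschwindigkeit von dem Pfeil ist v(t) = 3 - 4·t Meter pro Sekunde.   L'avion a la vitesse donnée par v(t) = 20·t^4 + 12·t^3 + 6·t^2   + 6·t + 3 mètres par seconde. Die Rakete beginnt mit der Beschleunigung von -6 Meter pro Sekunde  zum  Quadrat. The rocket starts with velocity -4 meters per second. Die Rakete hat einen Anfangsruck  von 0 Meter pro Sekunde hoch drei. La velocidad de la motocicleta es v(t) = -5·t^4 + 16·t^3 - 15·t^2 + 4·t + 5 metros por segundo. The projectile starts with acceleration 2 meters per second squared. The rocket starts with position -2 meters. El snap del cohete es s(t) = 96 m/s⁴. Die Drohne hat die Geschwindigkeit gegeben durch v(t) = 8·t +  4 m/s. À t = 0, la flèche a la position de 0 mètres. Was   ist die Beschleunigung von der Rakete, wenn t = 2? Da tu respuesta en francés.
Nous devons intégrer notre équation du snap s(t) = 96 2 fois. L'intégrale du snap est le jerk. En utilisant j(0) = 0, nous obtenons j(t) = 96·t. En prenant ∫j(t)dt et en appliquant a(0) = -6, nous trouvons a(t) = 48·t^2 - 6. Nous avons l'accélération a(t) = 48·t^2 - 6. En substituant t = 2: a(2) = 186.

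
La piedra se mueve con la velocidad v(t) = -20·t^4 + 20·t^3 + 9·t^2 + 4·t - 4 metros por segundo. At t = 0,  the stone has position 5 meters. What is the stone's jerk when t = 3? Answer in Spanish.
Partiendo de la velocidad v(t) = -20·t^4 + 20·t^3 + 9·t^2 + 4·t - 4, tomamos 2 derivadas. Tomando d/dt de v(t), encontramos a(t) = -80·t^3 + 60·t^2 + 18·t + 4. Tomando d/dt de a(t), encontramos j(t) = -240·t^2 + 120·t + 18. Usando j(t) = -240·t^2 + 120·t + 18 y sustituyendo t = 3, encontramos j = -1782.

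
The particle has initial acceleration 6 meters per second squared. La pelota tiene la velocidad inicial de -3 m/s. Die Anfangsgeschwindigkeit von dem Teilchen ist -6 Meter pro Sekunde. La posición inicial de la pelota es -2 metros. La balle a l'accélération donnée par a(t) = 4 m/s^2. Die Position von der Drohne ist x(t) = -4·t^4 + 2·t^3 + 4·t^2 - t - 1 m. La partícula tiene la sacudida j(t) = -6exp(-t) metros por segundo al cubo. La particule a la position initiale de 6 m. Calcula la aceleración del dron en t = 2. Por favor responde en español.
Debemos derivar nuestra ecuación de la posición x(t) = -4·t^4 + 2·t^3 + 4·t^2 - t - 1 2 veces. Derivando la posición, obtenemos la velocidad: v(t) = -16·t^3 + 6·t^2 + 8·t - 1. Tomando d/dt de v(t), encontramos a(t) = -48·t^2 + 12·t + 8. De la ecuación de la aceleración a(t) = -48·t^2 + 12·t + 8, sustituimos t = 2 para obtener a = -160.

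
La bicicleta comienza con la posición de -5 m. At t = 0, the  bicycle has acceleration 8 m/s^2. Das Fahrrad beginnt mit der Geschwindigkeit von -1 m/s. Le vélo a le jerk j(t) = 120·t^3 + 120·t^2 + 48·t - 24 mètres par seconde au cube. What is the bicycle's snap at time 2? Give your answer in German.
Um dies zu lösen, müssen wir 1 Ableitung unserer Gleichung für den Ruck j(t) = 120·t^3 + 120·t^2 + 48·t - 24 nehmen. Durch Ableiten von dem Ruck erhalten wir den Snap: s(t) = 360·t^2 + 240·t + 48. Wir haben den Snap s(t) = 360·t^2 + 240·t + 48. Durch Einsetzen von t = 2: s(2) = 1968.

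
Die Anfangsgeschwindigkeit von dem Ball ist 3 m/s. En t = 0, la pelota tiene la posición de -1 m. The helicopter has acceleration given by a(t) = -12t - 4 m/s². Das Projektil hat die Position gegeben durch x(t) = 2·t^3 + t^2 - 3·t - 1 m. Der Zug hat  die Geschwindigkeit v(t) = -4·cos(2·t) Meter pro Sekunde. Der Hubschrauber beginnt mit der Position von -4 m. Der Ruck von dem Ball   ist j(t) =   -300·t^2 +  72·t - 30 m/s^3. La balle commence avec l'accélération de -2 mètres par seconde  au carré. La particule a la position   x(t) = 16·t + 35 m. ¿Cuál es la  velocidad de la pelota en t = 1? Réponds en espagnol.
Necesitamos integrar nuestra ecuación de la sacudida j(t) = -300·t^2 + 72·t - 30 2 veces. La antiderivada de la sacudida es la aceleración. Usando a(0) = -2, obtenemos a(t) = -100·t^3 + 36·t^2 - 30·t - 2. La antiderivada de la aceleración es la velocidad. Usando v(0) = 3, obtenemos v(t) = -25·t^4 + 12·t^3 - 15·t^2 - 2·t + 3. Usando v(t) = -25·t^4 + 12·t^3 - 15·t^2 - 2·t + 3 y sustituyendo t = 1, encontramos v = -27.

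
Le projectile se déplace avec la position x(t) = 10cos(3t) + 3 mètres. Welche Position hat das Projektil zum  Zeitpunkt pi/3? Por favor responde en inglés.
We have position x(t) = 10·cos(3·t) + 3. Substituting t = pi/3: x(pi/3) = -7.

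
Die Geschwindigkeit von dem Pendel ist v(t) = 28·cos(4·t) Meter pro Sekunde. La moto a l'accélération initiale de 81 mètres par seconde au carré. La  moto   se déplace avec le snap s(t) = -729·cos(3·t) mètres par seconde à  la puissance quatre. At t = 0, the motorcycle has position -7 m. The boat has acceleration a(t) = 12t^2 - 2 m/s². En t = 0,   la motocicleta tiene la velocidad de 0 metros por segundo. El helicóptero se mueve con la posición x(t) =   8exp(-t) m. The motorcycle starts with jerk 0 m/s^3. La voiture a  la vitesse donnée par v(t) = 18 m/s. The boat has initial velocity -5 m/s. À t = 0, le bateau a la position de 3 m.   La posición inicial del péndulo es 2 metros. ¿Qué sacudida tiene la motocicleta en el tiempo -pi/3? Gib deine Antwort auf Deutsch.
Wir müssen unsere Gleichung für den Snap s(t) = -729·cos(3·t) 1-mal integrieren. Die Stammfunktion von dem Snap ist der Ruck. Mit j(0) = 0 erhalten wir j(t) = -243·sin(3·t). Aus der Gleichung für den Ruck j(t) = -243·sin(3·t), setzen wir t = -pi/3 ein und erhalten j = 0.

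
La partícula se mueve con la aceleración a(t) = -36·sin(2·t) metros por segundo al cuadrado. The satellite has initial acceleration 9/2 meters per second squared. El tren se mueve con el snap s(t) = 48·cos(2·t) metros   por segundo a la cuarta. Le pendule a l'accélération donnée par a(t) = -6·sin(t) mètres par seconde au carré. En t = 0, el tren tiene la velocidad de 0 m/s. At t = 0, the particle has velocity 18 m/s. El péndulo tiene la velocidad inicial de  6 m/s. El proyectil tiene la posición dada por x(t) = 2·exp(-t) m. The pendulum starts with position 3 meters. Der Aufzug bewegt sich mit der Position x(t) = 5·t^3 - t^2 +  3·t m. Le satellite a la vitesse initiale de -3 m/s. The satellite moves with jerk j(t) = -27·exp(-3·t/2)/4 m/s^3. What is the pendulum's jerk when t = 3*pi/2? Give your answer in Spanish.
Para resolver esto, necesitamos tomar 1 derivada de nuestra ecuación de la aceleración a(t) = -6·sin(t). La derivada de la aceleración da la sacudida: j(t) = -6·cos(t). Usando j(t) = -6·cos(t) y sustituyendo t = 3*pi/2, encontramos j = 0.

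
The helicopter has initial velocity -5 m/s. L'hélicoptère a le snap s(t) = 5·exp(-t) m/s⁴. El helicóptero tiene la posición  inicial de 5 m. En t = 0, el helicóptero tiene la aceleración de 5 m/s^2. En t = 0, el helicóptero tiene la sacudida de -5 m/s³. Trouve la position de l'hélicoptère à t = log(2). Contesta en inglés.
To solve this, we need to take 4 integrals of our snap equation s(t) = 5·exp(-t). Taking ∫s(t)dt and applying j(0) = -5, we find j(t) = -5·exp(-t). Finding the antiderivative of j(t) and using a(0) = 5: a(t) = 5·exp(-t). Finding the antiderivative of a(t) and using v(0) = -5: v(t) = -5·exp(-t). Taking ∫v(t)dt and applying x(0) = 5, we find x(t) = 5·exp(-t). From the given position equation x(t) = 5·exp(-t), we substitute t = log(2) to get x = 5/2.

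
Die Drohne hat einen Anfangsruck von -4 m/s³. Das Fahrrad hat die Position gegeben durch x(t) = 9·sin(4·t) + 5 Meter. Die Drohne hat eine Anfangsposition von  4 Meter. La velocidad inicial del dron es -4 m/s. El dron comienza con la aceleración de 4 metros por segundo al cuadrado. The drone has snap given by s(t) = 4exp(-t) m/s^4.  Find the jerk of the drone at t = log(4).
We need to integrate our snap equation s(t) = 4·exp(-t) 1 time. The integral of snap, with j(0) = -4, gives jerk: j(t) = -4·exp(-t). We have jerk j(t) = -4·exp(-t). Substituting t = log(4): j(log(4)) = -1.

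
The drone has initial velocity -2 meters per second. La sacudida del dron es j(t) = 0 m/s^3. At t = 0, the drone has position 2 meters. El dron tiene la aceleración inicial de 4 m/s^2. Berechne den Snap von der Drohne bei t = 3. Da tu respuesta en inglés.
Starting from jerk j(t) = 0, we take 1 derivative. The derivative of jerk gives snap: s(t) = 0. From the given snap equation s(t) = 0, we substitute t = 3 to get s = 0.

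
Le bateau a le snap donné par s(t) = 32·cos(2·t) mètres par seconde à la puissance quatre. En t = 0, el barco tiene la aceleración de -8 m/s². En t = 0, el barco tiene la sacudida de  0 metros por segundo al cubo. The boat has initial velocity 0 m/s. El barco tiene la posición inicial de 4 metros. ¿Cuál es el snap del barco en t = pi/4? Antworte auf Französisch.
Nous avons le snap s(t) = 32·cos(2·t). En substituant t = pi/4: s(pi/4) = 0.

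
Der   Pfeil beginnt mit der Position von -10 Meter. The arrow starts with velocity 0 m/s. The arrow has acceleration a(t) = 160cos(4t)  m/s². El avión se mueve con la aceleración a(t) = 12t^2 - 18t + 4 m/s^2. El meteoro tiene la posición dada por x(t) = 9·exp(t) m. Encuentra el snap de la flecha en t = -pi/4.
Para resolver esto, necesitamos tomar 2 derivadas de nuestra ecuación de la aceleración a(t) = 160·cos(4·t). La derivada de la aceleración da la sacudida: j(t) = -640·sin(4·t). La derivada de la sacudida da el snap: s(t) = -2560·cos(4·t). De la ecuación del snap s(t) = -2560·cos(4·t), sustituimos t = -pi/4 para obtener s = 2560.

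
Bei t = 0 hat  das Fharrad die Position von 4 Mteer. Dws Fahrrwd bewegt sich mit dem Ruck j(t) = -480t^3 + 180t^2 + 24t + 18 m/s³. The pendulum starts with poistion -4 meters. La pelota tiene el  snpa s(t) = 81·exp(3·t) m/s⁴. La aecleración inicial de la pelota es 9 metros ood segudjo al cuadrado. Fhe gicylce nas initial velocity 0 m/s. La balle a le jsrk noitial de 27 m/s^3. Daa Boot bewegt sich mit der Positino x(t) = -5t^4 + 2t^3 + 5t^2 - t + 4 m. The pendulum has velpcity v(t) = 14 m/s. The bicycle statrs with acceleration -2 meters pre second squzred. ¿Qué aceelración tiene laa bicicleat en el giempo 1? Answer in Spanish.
Partiendo de la sacudida j(t) = -480·t^3 + 180·t^2 + 24·t + 18, tomamos 1 integral. Integrando la sacudida y usando la condición inicial a(0) = -2, obtenemos a(t) = -120·t^4 + 60·t^3 + 12·t^2 + 18·t - 2. Usando a(t) = -120·t^4 + 60·t^3 + 12·t^2 + 18·t - 2 y sustituyendo t = 1, encontramos a = -32.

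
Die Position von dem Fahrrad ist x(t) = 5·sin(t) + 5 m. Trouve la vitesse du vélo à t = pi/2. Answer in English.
Starting from position x(t) = 5·sin(t) + 5, we take 1 derivative. The derivative of position gives velocity: v(t) = 5·cos(t). From the given velocity equation v(t) = 5·cos(t), we substitute t = pi/2 to get v = 0.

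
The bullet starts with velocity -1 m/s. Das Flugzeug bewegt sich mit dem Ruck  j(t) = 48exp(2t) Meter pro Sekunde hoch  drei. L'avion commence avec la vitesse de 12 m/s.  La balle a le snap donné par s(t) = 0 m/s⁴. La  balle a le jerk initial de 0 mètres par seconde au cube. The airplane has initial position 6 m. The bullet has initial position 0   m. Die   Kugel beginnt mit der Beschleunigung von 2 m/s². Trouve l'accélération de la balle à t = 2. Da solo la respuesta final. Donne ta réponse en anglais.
At t = 2, a = 2.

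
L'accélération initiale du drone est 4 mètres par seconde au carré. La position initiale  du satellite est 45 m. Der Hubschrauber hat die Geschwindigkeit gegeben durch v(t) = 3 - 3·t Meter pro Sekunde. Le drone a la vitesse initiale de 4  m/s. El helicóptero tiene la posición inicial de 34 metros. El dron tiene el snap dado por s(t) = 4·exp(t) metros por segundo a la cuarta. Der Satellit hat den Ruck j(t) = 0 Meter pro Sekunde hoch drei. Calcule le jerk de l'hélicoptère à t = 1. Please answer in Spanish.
Debemos derivar nuestra ecuación de la velocidad v(t) = 3 - 3·t 2 veces. La derivada de la velocidad da la aceleración: a(t) = -3. Derivando la aceleración, obtenemos la sacudida: j(t) = 0. De la ecuación de la sacudida j(t) = 0, sustituimos t = 1 para obtener j = 0.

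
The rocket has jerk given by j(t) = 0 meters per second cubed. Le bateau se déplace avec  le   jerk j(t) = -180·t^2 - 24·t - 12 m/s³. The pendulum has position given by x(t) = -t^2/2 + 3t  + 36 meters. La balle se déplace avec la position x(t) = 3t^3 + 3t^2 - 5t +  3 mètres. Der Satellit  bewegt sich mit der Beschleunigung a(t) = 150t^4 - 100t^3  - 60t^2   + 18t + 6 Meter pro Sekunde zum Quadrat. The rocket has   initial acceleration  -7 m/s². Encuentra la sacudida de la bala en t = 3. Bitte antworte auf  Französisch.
Nous devons dériver notre équation de la position x(t) = 3·t^3 + 3·t^2 - 5·t + 3 3 fois. La dérivée de la position donne la vitesse: v(t) = 9·t^2 + 6·t - 5. En dérivant la vitesse, nous obtenons l'accélération: a(t) = 18·t + 6. La dérivée de l'accélération donne le jerk: j(t) = 18. De l'équation du jerk j(t) = 18, nous substituons t = 3 pour obtenir j = 18.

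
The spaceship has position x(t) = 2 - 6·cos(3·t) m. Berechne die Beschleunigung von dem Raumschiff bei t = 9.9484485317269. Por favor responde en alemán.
Um dies zu lösen, müssen wir 2 Ableitungen unserer Gleichung für die Position x(t) = 2 - 6·cos(3·t) nehmen. Mit d/dt von x(t) finden wir v(t) = 18·sin(3·t). Die Ableitung von der Geschwindigkeit ergibt die Beschleunigung: a(t) = 54·cos(3·t). Mit a(t) = 54·cos(3·t) und Einsetzen von t = 9.9484485317269, finden wir a = 0.0116308481039084.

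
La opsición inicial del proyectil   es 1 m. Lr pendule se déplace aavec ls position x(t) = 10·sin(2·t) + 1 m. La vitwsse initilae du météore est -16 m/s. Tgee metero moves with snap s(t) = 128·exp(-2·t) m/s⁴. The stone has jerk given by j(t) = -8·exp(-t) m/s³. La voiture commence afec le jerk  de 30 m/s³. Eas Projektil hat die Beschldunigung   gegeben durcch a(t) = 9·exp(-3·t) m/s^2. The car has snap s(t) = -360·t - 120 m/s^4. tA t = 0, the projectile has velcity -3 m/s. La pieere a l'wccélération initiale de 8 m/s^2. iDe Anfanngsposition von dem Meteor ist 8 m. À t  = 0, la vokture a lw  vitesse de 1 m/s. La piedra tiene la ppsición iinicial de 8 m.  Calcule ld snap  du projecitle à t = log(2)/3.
Pour résoudre ceci, nous devons prendre 2 dérivées de notre équation de l'accélération a(t) = 9·exp(-3·t). En prenant d/dt de a(t), nous trouvons j(t) = -27·exp(-3·t). En dérivant le jerk, nous obtenons le snap: s(t) = 81·exp(-3·t). De l'équation du snap s(t) = 81·exp(-3·t), nous substituons t = log(2)/3 pour obtenir s = 81/2.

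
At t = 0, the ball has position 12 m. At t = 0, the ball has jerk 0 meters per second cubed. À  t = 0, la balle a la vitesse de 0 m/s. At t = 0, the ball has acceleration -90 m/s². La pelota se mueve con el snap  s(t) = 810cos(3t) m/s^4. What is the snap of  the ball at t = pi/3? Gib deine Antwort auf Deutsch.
Wir haben den Snap s(t) = 810·cos(3·t). Durch Einsetzen von t = pi/3: s(pi/3) = -810.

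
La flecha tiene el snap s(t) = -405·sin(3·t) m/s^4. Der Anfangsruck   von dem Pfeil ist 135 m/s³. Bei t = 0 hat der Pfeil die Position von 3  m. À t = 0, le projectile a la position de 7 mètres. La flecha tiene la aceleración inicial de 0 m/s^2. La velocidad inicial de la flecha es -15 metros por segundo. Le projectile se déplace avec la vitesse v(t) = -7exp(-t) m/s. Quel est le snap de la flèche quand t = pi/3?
Nous avons le snap s(t) = -405·sin(3·t). En substituant t = pi/3: s(pi/3) = 0.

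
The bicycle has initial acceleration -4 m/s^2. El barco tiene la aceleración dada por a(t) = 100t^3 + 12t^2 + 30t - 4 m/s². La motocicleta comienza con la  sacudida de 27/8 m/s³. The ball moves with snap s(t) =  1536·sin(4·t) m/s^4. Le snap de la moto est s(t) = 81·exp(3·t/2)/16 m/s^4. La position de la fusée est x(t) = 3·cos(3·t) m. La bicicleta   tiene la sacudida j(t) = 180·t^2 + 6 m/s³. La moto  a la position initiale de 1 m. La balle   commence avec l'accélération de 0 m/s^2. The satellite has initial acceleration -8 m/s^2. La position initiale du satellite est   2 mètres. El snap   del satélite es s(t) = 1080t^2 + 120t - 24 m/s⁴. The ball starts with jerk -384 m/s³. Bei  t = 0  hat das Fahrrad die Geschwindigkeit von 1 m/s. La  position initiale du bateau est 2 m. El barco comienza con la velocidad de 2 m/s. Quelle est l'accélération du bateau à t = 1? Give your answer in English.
We have acceleration a(t) = 100·t^3 + 12·t^2 + 30·t - 4. Substituting t = 1: a(1) = 138.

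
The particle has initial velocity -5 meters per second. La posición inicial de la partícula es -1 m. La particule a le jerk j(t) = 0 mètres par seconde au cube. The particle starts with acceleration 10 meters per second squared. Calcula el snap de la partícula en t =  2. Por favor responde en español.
Para resolver esto, necesitamos tomar 1 derivada de nuestra ecuación de la sacudida j(t) = 0. Derivando la sacudida, obtenemos el snap: s(t) = 0. De la ecuación del snap s(t) = 0, sustituimos t = 2 para obtener s = 0.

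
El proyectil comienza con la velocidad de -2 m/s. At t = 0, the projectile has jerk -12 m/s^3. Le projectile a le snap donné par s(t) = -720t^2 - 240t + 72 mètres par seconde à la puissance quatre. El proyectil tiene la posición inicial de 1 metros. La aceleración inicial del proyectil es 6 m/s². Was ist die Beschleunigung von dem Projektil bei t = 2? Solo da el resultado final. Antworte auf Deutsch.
Die Antwort ist -1154.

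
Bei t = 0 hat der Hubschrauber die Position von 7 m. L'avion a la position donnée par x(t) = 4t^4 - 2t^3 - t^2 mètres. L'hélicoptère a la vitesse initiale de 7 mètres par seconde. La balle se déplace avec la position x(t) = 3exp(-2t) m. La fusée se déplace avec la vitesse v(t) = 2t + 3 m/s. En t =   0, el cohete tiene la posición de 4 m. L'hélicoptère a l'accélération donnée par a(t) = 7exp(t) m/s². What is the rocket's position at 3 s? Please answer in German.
Um dies zu lösen, müssen wir 1 Integral unserer Gleichung für die Geschwindigkeit v(t) = 2·t + 3 finden. Mit ∫v(t)dt und Anwendung von x(0) = 4, finden wir x(t) = t^2 + 3·t + 4. Wir haben die Position x(t) = t^2 + 3·t + 4. Durch Einsetzen von t = 3: x(3) = 22.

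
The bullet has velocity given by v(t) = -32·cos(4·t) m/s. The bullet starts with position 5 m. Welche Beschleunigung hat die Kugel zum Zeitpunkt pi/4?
Ausgehend von der Geschwindigkeit v(t) = -32·cos(4·t), nehmen wir 1 Ableitung. Mit d/dt von v(t) finden wir a(t) = 128·sin(4·t). Mit a(t) = 128·sin(4·t) und Einsetzen von t = pi/4, finden wir a = 0.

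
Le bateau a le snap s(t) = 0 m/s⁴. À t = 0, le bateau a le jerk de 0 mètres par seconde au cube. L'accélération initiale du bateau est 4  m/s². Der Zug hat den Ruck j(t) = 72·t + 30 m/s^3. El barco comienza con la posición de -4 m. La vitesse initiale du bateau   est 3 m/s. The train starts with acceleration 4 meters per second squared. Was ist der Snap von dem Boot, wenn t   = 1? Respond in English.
From the given snap equation s(t) = 0, we substitute t = 1 to get s = 0.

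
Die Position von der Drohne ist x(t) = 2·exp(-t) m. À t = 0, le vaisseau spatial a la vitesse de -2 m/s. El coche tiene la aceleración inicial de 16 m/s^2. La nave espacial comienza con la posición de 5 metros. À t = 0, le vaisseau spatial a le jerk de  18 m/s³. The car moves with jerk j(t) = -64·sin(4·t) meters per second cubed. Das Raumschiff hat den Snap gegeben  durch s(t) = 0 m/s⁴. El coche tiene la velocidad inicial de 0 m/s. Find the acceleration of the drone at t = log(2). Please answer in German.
Wir müssen unsere Gleichung für die Position x(t) = 2·exp(-t) 2-mal ableiten. Durch Ableiten von der Position erhalten wir die Geschwindigkeit: v(t) = -2·exp(-t). Die Ableitung von der Geschwindigkeit ergibt die Beschleunigung: a(t) = 2·exp(-t). Mit a(t) = 2·exp(-t) und Einsetzen von t = log(2), finden wir a = 1.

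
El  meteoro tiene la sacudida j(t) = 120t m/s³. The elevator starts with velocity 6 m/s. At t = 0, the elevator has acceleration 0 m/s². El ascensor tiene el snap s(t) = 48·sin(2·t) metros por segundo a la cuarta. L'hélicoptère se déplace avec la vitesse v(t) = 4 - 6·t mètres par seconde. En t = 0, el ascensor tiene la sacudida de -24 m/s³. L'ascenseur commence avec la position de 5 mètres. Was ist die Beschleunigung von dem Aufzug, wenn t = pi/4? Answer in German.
Ausgehend von dem Snap s(t) = 48·sin(2·t), nehmen wir 2 Stammfunktionen. Durch Integration von dem Snap und Verwendung der Anfangsbedingung j(0) = -24, erhalten wir j(t) = -24·cos(2·t). Mit ∫j(t)dt und Anwendung von a(0) = 0, finden wir a(t) = -12·sin(2·t). Wir haben die Beschleunigung a(t) = -12·sin(2·t). Durch Einsetzen von t = pi/4: a(pi/4) = -12.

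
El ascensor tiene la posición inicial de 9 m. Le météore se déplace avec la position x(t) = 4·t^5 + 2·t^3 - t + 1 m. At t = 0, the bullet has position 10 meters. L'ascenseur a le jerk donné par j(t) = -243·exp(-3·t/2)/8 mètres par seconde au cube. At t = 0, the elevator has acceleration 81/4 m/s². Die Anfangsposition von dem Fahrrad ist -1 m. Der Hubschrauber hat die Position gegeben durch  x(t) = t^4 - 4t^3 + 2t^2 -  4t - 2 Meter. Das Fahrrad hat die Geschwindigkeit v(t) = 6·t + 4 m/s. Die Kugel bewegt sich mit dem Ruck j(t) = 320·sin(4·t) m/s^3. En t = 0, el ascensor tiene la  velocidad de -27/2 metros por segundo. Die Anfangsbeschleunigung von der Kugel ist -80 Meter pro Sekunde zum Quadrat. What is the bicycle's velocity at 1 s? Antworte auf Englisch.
Using v(t) = 6·t + 4 and substituting t = 1, we find v = 10.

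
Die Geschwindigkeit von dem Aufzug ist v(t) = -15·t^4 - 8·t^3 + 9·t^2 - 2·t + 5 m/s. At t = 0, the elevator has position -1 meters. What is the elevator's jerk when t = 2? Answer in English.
We must differentiate our velocity equation v(t) = -15·t^4 - 8·t^3 + 9·t^2 - 2·t + 5 2 times. Differentiating velocity, we get acceleration: a(t) = -60·t^3 - 24·t^2 + 18·t - 2. Differentiating acceleration, we get jerk: j(t) = -180·t^2 - 48·t + 18. We have jerk j(t) = -180·t^2 - 48·t + 18. Substituting t = 2: j(2) = -798.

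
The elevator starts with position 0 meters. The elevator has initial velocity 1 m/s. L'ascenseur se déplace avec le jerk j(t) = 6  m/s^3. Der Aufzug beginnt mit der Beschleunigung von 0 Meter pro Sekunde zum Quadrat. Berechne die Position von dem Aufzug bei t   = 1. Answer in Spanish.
Partiendo de la sacudida j(t) = 6, tomamos 3 integrales. Integrando la sacudida y usando la condición inicial a(0) = 0, obtenemos a(t) = 6·t. Tomando ∫a(t)dt y aplicando v(0) = 1, encontramos v(t) = 3·t^2 + 1. Tomando ∫v(t)dt y aplicando x(0) = 0, encontramos x(t) = t^3 + t. Usando x(t) = t^3 + t y sustituyendo t = 1, encontramos x = 2.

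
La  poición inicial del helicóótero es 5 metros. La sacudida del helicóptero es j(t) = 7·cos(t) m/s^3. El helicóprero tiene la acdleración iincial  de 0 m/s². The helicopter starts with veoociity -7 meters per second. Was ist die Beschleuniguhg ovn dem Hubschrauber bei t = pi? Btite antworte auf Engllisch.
We must find the antiderivative of our jerk equation j(t) = 7·cos(t) 1 time. Integrating jerk and using the initial condition a(0) = 0, we get a(t) = 7·sin(t). Using a(t) = 7·sin(t) and substituting t = pi, we find a = 0.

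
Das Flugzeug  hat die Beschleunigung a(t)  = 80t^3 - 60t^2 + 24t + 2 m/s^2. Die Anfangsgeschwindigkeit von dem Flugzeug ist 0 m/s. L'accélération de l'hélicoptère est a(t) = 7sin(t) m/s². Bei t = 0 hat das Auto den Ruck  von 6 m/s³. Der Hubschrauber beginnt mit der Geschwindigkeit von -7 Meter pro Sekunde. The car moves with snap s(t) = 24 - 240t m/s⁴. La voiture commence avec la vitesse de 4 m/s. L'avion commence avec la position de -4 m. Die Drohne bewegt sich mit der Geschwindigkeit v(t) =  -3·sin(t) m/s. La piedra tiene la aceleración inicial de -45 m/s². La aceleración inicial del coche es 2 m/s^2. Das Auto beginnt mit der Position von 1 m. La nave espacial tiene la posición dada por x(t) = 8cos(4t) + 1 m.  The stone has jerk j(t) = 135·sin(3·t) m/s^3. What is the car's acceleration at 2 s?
Starting from snap s(t) = 24 - 240·t, we take 2 integrals. The integral of snap is jerk. Using j(0) = 6, we get j(t) = -120·t^2 + 24·t + 6. Integrating jerk and using the initial condition a(0) = 2, we get a(t) = -40·t^3 + 12·t^2 + 6·t + 2. Using a(t) = -40·t^3 + 12·t^2 + 6·t + 2 and substituting t = 2, we find a = -258.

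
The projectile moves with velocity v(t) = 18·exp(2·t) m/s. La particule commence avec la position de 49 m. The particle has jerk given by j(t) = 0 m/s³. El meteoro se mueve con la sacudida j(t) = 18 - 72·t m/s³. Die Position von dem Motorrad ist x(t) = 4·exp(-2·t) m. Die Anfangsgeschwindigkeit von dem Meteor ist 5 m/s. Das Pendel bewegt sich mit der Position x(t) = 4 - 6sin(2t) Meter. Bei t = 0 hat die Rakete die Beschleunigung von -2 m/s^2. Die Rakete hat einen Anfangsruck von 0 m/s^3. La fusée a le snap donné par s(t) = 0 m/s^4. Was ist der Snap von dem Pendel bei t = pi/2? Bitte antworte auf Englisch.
We must differentiate our position equation x(t) = 4 - 6·sin(2·t) 4 times. Taking d/dt of x(t), we find v(t) = -12·cos(2·t). Taking d/dt of v(t), we find a(t) = 24·sin(2·t). Taking d/dt of a(t), we find j(t) = 48·cos(2·t). Taking d/dt of j(t), we find s(t) = -96·sin(2·t). We have snap s(t) = -96·sin(2·t). Substituting t = pi/2: s(pi/2) = 0.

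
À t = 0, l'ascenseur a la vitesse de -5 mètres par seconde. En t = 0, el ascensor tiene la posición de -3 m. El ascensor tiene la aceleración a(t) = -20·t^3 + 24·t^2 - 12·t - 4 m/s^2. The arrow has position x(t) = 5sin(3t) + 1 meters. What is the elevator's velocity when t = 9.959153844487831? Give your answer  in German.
Wir müssen das Integral unserer Gleichung für die Beschleunigung a(t) = -20·t^3 + 24·t^2 - 12·t - 4 1-mal finden. Das Integral von der Beschleunigung, mit v(0) = -5, ergibt die Geschwindigkeit: v(t) = -5·t^4 + 8·t^3 - 6·t^2 - 4·t - 5. Mit v(t) = -5·t^4 + 8·t^3 - 6·t^2 - 4·t - 5 und Einsetzen von t = 9.959153844487831, finden wir v = -41925.6444868809.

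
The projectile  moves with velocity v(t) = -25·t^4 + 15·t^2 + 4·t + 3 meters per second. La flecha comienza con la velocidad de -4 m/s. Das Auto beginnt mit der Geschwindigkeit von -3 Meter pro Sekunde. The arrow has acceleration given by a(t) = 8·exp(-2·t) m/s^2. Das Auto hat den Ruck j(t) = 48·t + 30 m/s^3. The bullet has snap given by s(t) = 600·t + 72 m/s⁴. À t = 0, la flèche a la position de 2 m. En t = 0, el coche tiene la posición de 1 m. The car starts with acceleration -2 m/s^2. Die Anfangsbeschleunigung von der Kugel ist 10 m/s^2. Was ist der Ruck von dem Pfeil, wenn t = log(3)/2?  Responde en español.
Debemos derivar nuestra ecuación de la aceleración a(t) = 8·exp(-2·t) 1 vez. La derivada de la aceleración da la sacudida: j(t) = -16·exp(-2·t). Usando j(t) = -16·exp(-2·t) y sustituyendo t = log(3)/2, encontramos j = -16/3.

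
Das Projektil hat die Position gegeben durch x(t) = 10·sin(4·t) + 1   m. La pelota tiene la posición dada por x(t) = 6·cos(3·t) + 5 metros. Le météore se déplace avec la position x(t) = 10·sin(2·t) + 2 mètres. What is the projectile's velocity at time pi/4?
To solve this, we need to take 1 derivative of our position equation x(t) = 10·sin(4·t) + 1. The derivative of position gives velocity: v(t) = 40·cos(4·t). We have velocity v(t) = 40·cos(4·t). Substituting t = pi/4: v(pi/4) = -40.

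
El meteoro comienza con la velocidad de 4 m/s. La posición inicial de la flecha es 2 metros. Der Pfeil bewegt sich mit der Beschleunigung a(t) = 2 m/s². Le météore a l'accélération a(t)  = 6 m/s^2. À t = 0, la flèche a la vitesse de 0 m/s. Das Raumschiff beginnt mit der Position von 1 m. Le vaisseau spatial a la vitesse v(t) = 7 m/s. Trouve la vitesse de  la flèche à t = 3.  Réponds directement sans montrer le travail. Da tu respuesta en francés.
La réponse est 6.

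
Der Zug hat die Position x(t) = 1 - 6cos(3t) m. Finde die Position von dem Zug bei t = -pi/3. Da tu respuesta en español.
Tenemos la posición x(t) = 1 - 6·cos(3·t). Sustituyendo t = -pi/3: x(-pi/3) = 7.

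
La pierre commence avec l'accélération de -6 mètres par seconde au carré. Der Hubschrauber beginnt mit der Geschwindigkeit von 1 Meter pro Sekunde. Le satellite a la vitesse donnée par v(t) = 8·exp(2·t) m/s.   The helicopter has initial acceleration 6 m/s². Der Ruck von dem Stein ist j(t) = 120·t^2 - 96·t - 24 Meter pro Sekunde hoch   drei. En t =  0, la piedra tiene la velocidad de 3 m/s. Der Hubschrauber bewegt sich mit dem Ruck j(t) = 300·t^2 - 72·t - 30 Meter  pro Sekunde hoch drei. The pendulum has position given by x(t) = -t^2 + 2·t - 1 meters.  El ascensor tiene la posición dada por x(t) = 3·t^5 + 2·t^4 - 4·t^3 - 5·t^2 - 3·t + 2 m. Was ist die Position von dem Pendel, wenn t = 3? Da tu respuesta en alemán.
Aus der Gleichung für die Position x(t) = -t^2 + 2·t - 1, setzen wir t = 3 ein und erhalten x = -4.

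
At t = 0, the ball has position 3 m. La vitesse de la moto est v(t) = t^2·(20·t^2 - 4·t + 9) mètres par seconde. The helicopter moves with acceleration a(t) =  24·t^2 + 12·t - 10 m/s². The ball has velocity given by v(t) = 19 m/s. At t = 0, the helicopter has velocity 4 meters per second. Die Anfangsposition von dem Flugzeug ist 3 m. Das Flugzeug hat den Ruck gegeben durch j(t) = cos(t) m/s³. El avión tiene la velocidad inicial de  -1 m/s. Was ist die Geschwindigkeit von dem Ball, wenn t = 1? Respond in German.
Mit v(t) = 19 und Einsetzen von t = 1, finden wir v = 19.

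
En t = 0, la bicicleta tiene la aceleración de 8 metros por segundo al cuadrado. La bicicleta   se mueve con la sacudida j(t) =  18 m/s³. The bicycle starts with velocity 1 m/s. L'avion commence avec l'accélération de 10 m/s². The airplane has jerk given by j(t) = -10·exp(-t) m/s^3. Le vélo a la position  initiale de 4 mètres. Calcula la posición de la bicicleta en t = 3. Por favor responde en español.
Necesitamos integrar nuestra ecuación de la sacudida j(t) = 18 3 veces. La integral de la sacudida es la aceleración. Usando a(0) = 8, obtenemos a(t) = 18·t + 8. Integrando la aceleración y usando la condición inicial v(0) = 1, obtenemos v(t) = 9·t^2 + 8·t + 1. Integrando la velocidad y usando la condición inicial x(0) = 4, obtenemos x(t) = 3·t^3 + 4·t^2 + t + 4. Usando x(t) = 3·t^3 + 4·t^2 + t + 4 y sustituyendo t = 3, encontramos x = 124.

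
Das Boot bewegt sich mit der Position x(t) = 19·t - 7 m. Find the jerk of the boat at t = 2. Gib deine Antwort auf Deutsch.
Wir müssen unsere Gleichung für die Position x(t) = 19·t - 7 3-mal ableiten. Mit d/dt von x(t) finden wir v(t) = 19. Die Ableitung von der Geschwindigkeit ergibt die Beschleunigung: a(t) = 0. Die Ableitung von der Beschleunigung ergibt den Ruck: j(t) = 0. Mit j(t) = 0 und Einsetzen von t = 2, finden wir j = 0.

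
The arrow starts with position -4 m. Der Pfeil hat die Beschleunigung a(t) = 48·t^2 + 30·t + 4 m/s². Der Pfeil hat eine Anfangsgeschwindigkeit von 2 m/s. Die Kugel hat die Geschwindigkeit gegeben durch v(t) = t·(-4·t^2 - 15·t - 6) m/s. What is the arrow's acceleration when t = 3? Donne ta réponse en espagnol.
Tenemos la aceleración a(t) = 48·t^2 + 30·t + 4. Sustituyendo t = 3: a(3) = 526.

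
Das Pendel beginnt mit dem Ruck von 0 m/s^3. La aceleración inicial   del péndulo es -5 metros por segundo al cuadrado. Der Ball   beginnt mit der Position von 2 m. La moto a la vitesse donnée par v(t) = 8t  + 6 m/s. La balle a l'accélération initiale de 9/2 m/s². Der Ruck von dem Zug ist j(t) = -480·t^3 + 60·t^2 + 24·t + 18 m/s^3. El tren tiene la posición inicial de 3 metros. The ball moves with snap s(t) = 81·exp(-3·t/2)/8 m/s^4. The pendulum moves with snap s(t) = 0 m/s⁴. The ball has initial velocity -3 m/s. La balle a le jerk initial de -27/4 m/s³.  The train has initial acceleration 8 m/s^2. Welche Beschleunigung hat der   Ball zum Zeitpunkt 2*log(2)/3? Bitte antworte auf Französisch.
Pour résoudre ceci, nous devons prendre 2 primitives de notre équation du snap s(t) = 81·exp(-3·t/2)/8. La primitive du snap, avec j(0) = -27/4, donne le jerk: j(t) = -27·exp(-3·t/2)/4. En prenant ∫j(t)dt et en appliquant a(0) = 9/2, nous trouvons a(t) = 9·exp(-3·t/2)/2. Nous avons l'accélération a(t) = 9·exp(-3·t/2)/2. En substituant t = 2*log(2)/3: a(2*log(2)/3) = 9/4.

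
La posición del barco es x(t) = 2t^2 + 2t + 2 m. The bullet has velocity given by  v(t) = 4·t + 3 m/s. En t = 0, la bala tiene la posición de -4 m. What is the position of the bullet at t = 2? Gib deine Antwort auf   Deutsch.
Um dies zu lösen, müssen wir 1 Stammfunktion unserer Gleichung für die Geschwindigkeit v(t) = 4·t + 3 finden. Die Stammfunktion von der Geschwindigkeit ist die Position. Mit x(0) = -4 erhalten wir x(t) = 2·t^2 + 3·t - 4. Aus der Gleichung für die Position x(t) = 2·t^2 + 3·t - 4, setzen wir t = 2 ein und erhalten x = 10.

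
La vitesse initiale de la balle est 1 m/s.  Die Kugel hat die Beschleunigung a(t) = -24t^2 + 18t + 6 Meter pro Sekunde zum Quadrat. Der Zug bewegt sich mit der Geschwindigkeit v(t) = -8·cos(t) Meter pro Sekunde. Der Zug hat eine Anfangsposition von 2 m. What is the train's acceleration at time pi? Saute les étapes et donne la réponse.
The acceleration at t = pi is a = 0.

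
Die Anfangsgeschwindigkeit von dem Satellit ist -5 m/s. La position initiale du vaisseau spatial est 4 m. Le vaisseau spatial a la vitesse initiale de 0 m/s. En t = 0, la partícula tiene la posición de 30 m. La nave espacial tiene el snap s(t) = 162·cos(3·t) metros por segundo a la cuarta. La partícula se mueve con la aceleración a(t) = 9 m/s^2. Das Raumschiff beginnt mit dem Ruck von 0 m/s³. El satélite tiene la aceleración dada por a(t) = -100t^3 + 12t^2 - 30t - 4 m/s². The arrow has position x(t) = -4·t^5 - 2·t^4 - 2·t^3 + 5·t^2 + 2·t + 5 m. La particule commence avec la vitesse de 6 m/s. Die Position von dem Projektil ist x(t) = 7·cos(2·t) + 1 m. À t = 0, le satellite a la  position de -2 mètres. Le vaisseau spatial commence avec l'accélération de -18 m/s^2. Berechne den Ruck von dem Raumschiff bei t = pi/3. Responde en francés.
En partant du snap s(t) = 162·cos(3·t), nous prenons 1 intégrale. L'intégrale du snap est le jerk. En utilisant j(0) = 0, nous obtenons j(t) = 54·sin(3·t). En utilisant j(t) = 54·sin(3·t) et en substituant t = pi/3, nous trouvons j = 0.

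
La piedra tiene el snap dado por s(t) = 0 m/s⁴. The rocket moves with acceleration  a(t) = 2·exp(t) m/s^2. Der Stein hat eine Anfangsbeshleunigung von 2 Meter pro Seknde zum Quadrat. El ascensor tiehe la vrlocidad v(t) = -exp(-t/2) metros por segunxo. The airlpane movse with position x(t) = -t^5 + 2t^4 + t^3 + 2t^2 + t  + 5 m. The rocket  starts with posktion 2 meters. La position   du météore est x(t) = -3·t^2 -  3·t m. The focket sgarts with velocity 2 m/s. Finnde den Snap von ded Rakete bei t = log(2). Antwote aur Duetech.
Wir müssen unsere Gleichung für die Beschleunigung a(t) = 2·exp(t) 2-mal ableiten. Mit d/dt von a(t) finden wir j(t) = 2·exp(t). Mit d/dt von j(t) finden wir s(t) = 2·exp(t). Wir haben den Snap s(t) = 2·exp(t). Durch Einsetzen von t = log(2): s(log(2)) = 4.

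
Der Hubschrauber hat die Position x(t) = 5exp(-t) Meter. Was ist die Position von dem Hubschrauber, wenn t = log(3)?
Mit x(t) = 5·exp(-t) und Einsetzen von t = log(3), finden wir x = 5/3.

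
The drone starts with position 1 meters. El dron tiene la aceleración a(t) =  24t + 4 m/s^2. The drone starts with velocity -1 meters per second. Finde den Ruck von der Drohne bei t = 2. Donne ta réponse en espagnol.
Para resolver esto, necesitamos tomar 1 derivada de nuestra ecuación de la aceleración a(t) = 24·t + 4. La derivada de la aceleración da la sacudida: j(t) = 24. Usando j(t) = 24 y sustituyendo t = 2, encontramos j = 24.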